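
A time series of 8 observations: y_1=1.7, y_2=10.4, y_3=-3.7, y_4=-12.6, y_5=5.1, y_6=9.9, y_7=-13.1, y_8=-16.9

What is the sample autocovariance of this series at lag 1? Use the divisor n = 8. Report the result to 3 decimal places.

11.049

Mean ȳ = (1.7 + 10.4 − 3.7 − 12.6 + 5.1 + 9.9 − 13.1 − 16.9)/8 = -2.4000
Σ_{t=1}^{7}(y_t−ȳ)(y_{t+1}−ȳ) = 88.3900
γ_1 = 88.3900 / 8 = 11.049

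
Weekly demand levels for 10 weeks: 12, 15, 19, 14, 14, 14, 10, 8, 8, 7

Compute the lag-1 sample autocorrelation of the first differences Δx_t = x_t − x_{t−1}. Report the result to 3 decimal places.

-0.062

First differences Δx: 3, 4, -5, 0, 0, -4, -2, 0, -1
Mean of differences = -0.5556
Numerator Σ(Δx_t−Δx̄)(Δx_{t+1}−Δx̄) = -4.1975
Denominator Σ(Δx_t−Δx̄)² = 68.2222
r_1(Δx) = -4.1975 / 68.2222 = -0.062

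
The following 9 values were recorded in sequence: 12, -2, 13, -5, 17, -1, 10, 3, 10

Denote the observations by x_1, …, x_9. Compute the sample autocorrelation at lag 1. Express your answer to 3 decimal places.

-0.893

Mean x̄ = (12 − 2 + 13 − 5 + 17 − 1 + 10 + 3 + 10)/9 = 6.3333
Numerator Σ_{t=1}^{8}(x_t−x̄)(x_{t+1}−x̄) = -428.7778
Denominator Σ(x_t−x̄)² = 480.0000
r_1 = -428.7778 / 480.0000 = -0.893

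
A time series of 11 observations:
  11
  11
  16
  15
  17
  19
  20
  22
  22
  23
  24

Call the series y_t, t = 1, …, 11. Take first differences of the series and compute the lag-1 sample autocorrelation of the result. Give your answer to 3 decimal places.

First differences Δy: 0, 5, -1, 2, 2, 1, 2, 0, 1, 1
Mean of differences = 1.3000
Numerator Σ(Δy_t−Δȳ)(Δy_{t+1}−Δȳ) = -15.2900
Denominator Σ(Δy_t−Δȳ)² = 24.1000
r_1(Δy) = -15.2900 / 24.1000 = -0.634

-0.634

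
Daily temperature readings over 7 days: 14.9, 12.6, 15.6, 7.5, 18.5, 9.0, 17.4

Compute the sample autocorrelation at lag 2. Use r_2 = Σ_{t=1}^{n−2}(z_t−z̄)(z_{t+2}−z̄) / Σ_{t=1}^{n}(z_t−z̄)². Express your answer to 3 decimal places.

Mean z̄ = (14.9 + 12.6 + 15.6 + 7.5 + 18.5 + 9.0 + 17.4)/7 = 13.6429
Deviations from mean: 1.2571, -1.0429, 1.9571, -6.1429, 4.8571, -4.6429, 3.7571
Numerator Σ_{t=1}^{5}(z_t−z̄)(z_{t+2}−z̄) = 65.1420
Denominator Σ(z_t−z̄)² = 103.4971
r_2 = 65.1420 / 103.4971 = 0.629

0.629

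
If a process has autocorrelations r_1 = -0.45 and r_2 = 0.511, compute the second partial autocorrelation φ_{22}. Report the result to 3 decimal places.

0.387

φ_{22} = (r_2 − r_1²) / (1 − r_1²)
r_1² = (-0.45)² = 0.2025
Numerator = 0.511 − 0.2025 = 0.3085; denominator = 1 − 0.2025 = 0.7975
φ_{22} = 0.3085 / 0.7975 = 0.387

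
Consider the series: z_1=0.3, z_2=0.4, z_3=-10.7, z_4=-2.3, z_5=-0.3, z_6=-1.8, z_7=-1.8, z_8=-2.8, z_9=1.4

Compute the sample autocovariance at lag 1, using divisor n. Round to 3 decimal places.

-1.725

Mean z̄ = (0.3 + 0.4 − 10.7 − 2.3 − 0.3 − 1.8 − 1.8 − 2.8 + 1.4)/9 = -1.9556
Σ_{t=1}^{8}(z_t−z̄)(z_{t+1}−z̄) = -15.5264
γ_1 = -15.5264 / 9 = -1.725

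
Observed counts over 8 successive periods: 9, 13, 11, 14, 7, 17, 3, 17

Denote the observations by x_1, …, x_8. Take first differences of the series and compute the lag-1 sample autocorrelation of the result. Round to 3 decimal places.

First differences Δx: 4, -2, 3, -7, 10, -14, 14
Mean of differences = 1.1429
Numerator Σ(Δx_t−Δx̄)(Δx_{t+1}−Δx̄) = -430.8776
Denominator Σ(Δx_t−Δx̄)² = 560.8571
r_1(Δx) = -430.8776 / 560.8571 = -0.768

-0.768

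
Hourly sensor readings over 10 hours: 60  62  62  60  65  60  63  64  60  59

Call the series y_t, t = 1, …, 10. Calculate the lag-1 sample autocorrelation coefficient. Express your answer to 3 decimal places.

-0.281

Mean ȳ = (60 + 62 + 62 + 60 + 65 + 60 + 63 + 64 + 60 + 59)/10 = 61.5000
Numerator Σ_{t=1}^{9}(y_t−ȳ)(y_{t+1}−ȳ) = -10.2500
Denominator Σ(y_t−ȳ)² = 36.5000
r_1 = -10.2500 / 36.5000 = -0.281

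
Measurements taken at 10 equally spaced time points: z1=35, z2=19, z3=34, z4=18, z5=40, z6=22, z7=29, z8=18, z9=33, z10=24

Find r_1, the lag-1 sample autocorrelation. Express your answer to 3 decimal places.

Mean z̄ = (35 + 19 + 34 + 18 + 40 + 22 + 29 + 18 + 33 + 24)/10 = 27.2000
Numerator Σ_{t=1}^{9}(z_t−z̄)(z_{t+1}−z̄) = -464.4400
Denominator Σ(z_t−z̄)² = 581.6000
r_1 = -464.4400 / 581.6000 = -0.799

-0.799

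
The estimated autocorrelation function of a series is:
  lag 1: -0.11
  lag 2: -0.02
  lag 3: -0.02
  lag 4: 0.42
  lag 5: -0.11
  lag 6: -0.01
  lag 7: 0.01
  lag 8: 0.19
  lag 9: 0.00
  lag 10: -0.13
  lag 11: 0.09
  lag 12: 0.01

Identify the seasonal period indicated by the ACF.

4

The largest autocorrelation is r_4 = 0.42, with a weaker echo at lag 8 (0.19); the remaining lags stay at or below 0.09.
The dominant spike at lag 4 indicates a seasonal period of 4.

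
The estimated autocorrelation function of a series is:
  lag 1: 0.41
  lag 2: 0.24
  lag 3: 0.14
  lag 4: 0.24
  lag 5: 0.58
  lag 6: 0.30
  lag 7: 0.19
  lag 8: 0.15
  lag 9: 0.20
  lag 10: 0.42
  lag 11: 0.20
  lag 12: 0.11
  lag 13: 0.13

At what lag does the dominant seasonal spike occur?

5

The largest autocorrelation is r_5 = 0.58, with a weaker echo at lag 10 (0.42); the remaining lags stay at or below 0.41. The elevated value at lag 1 (0.41), dropping to 0.24 at lag 2, reflects decaying short-term dependence rather than seasonality.
The dominant spike at lag 5 indicates a seasonal period of 5.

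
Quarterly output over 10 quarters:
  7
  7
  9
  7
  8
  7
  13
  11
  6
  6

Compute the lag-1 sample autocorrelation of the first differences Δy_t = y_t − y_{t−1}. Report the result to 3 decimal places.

-0.202

First differences Δy: 0, 2, -2, 1, -1, 6, -2, -5, 0
Mean of differences = -0.1111
Numerator Σ(Δy_t−Δȳ)(Δy_{t+1}−Δȳ) = -15.1235
Denominator Σ(Δy_t−Δȳ)² = 74.8889
r_1(Δy) = -15.1235 / 74.8889 = -0.202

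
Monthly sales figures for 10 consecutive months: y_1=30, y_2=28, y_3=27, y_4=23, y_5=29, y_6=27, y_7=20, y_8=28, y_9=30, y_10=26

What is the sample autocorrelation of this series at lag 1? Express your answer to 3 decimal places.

-0.143

Mean ȳ = (30 + 28 + 27 + 23 + 29 + 27 + 20 + 28 + 30 + 26)/10 = 26.8000
Numerator Σ_{t=1}^{9}(y_t−ȳ)(y_{t+1}−ȳ) = -12.8400
Denominator Σ(y_t−ȳ)² = 89.6000
r_1 = -12.8400 / 89.6000 = -0.143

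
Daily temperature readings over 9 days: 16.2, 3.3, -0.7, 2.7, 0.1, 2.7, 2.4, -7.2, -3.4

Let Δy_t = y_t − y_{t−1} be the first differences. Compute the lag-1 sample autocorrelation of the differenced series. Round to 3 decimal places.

-0.164

First differences Δy: -12.9, -4.0, 3.4, -2.6, 2.6, -0.3, -9.6, 3.8
Mean of differences = -2.4500
Numerator Σ(Δy_t−Δȳ)(Δy_{t+1}−Δȳ) = -43.7075
Denominator Σ(Δy_t−Δȳ)² = 266.1600
r_1(Δy) = -43.7075 / 266.1600 = -0.164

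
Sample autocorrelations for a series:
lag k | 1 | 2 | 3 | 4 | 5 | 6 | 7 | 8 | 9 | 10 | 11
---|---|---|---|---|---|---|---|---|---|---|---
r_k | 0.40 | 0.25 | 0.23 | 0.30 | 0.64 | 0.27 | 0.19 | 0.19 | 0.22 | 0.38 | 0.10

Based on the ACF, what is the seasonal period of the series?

5

The largest autocorrelation is r_5 = 0.64; the remaining lags stay at or below 0.40. The elevated value at lag 1 (0.40), dropping to 0.25 at lag 2, reflects decaying short-term dependence rather than seasonality.
The dominant spike at lag 5 indicates a seasonal period of 5.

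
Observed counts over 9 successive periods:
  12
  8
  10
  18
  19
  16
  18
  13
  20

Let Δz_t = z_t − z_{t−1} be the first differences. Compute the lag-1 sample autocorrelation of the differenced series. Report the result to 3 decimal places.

-0.268

First differences Δz: -4, 2, 8, 1, -3, 2, -5, 7
Mean of differences = 1.0000
Numerator Σ(Δz_t−Δz̄)(Δz_{t+1}−Δz̄) = -44.0000
Denominator Σ(Δz_t−Δz̄)² = 164.0000
r_1(Δz) = -44.0000 / 164.0000 = -0.268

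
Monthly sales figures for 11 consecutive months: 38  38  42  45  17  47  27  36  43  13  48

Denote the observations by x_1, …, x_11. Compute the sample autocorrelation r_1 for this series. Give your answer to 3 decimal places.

-0.602

Mean x̄ = (38 + 38 + 42 + 45 + 17 + 47 + 27 + 36 + 43 + 13 + 48)/11 = 35.8182
Numerator Σ_{t=1}^{10}(x_t−x̄)(x_{t+1}−x̄) = -848.9421
Denominator Σ(x_t−x̄)² = 1409.6364
r_1 = -848.9421 / 1409.6364 = -0.602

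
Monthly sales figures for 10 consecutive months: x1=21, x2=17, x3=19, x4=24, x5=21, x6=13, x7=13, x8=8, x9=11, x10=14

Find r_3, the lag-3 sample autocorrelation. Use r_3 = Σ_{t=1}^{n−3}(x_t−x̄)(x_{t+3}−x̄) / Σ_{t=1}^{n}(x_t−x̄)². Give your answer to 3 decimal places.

-0.033

Mean x̄ = (21 + 17 + 19 + 24 + 21 + 13 + 13 + 8 + 11 + 14)/10 = 16.1000
Σ(x_t−x̄)(x_{t+3}−x̄) = (38.7100) + (4.4100) + (-8.9900) + (-24.4900) + (-39.6900) + (15.8100) + (6.5100) = -7.7300
Denominator Σ(x_t−x̄)² = 234.9000
r_3 = -7.7300 / 234.9000 = -0.033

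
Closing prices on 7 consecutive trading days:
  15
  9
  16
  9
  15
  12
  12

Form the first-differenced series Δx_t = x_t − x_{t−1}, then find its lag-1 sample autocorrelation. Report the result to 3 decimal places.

-0.844

First differences Δx: -6, 7, -7, 6, -3, 0
Mean of differences = -0.5000
Numerator Σ(Δx_t−Δx̄)(Δx_{t+1}−Δx̄) = -149.7500
Denominator Σ(Δx_t−Δx̄)² = 177.5000
r_1(Δx) = -149.7500 / 177.5000 = -0.844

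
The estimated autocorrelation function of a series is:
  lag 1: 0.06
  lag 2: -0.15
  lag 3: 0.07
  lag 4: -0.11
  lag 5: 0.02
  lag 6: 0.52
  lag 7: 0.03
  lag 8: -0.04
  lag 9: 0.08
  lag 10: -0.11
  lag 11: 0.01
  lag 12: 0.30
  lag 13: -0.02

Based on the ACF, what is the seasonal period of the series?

6

The largest autocorrelation is r_6 = 0.52, with a weaker echo at lag 12 (0.30); the remaining lags stay at or below 0.08.
The dominant spike at lag 6 indicates a seasonal period of 6.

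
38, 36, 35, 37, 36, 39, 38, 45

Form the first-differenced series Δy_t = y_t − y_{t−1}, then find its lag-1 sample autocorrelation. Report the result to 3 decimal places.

-0.290

First differences Δy: -2, -1, 2, -1, 3, -1, 7
Mean of differences = 1.0000
Numerator Σ(Δy_t−Δȳ)(Δy_{t+1}−Δȳ) = -18.0000
Denominator Σ(Δy_t−Δȳ)² = 62.0000
r_1(Δy) = -18.0000 / 62.0000 = -0.290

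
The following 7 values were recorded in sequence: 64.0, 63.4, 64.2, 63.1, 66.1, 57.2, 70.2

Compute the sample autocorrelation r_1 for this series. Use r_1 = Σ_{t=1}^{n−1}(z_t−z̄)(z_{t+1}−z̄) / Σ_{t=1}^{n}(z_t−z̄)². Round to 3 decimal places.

-0.647

Mean z̄ = (64.0 + 63.4 + 64.2 + 63.1 + 66.1 + 57.2 + 70.2)/7 = 64.0286
Deviations from mean: -0.0286, -0.6286, 0.1714, -0.9286, 2.0714, -6.8286, 6.1714
Numerator Σ_{t=1}^{6}(z_t−z̄)(z_{t+1}−z̄) = -58.4594
Denominator Σ(z_t−z̄)² = 90.2943
r_1 = -58.4594 / 90.2943 = -0.647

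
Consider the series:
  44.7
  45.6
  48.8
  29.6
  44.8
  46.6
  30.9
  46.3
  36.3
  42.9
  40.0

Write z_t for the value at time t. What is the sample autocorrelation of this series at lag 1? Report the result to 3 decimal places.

Mean z̄ = (44.7 + 45.6 + 48.8 + 29.6 + 44.8 + 46.6 + 30.9 + 46.3 + 36.3 + 42.9 + 40.0)/11 = 41.5000
Numerator Σ_{t=1}^{10}(z_t−z̄)(z_{t+1}−z̄) = -205.5400
Denominator Σ(z_t−z̄)² = 425.5000
r_1 = -205.5400 / 425.5000 = -0.483

-0.483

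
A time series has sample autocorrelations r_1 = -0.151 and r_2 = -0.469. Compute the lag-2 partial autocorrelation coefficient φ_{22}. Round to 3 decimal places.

φ_{22} = (r_2 − r_1²) / (1 − r_1²)
r_1² = (-0.151)² = 0.022801
Numerator = -0.469 − 0.0228 = -0.4918; denominator = 1 − 0.0228 = 0.9772
φ_{22} = -0.4918 / 0.9772 = -0.503

-0.503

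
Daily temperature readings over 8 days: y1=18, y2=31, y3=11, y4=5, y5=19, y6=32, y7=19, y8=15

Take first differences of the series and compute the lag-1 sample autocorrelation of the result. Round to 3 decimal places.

-0.142

First differences Δy: 13, -20, -6, 14, 13, -13, -4
Mean of differences = -0.4286
Numerator Σ(Δy_t−Δȳ)(Δy_{t+1}−Δȳ) = -164.3265
Denominator Σ(Δy_t−Δȳ)² = 1153.7143
r_1(Δy) = -164.3265 / 1153.7143 = -0.142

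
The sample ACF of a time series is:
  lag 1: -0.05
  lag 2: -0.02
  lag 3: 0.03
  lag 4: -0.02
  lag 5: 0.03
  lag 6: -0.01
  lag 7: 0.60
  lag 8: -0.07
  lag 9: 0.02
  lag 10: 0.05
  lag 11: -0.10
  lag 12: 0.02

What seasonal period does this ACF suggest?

The largest autocorrelation is r_7 = 0.60; the remaining lags stay at or below 0.05.
The dominant spike at lag 7 indicates a seasonal period of 7.

7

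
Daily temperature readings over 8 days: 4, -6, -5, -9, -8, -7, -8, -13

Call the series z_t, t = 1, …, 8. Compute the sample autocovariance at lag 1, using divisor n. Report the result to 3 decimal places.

Mean z̄ = (4 − 6 − 5 − 9 − 8 − 7 − 8 − 13)/8 = -6.5000
Deviations: 10.5000, 0.5000, 1.5000, -2.5000, -1.5000, -0.5000, -1.5000, -6.5000
Σ_{t=1}^{7}(z_t−z̄)(z_{t+1}−z̄) = 17.2500
γ_1 = 17.2500 / 8 = 2.156

2.156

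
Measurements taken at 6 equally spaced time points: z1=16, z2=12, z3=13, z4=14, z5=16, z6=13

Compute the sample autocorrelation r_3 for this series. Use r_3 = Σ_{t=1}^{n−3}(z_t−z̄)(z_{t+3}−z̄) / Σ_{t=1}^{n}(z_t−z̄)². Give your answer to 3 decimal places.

Mean z̄ = (16 + 12 + 13 + 14 + 16 + 13)/6 = 14.0000
Deviations from mean: 2.0000, -2.0000, -1.0000, 0.0000, 2.0000, -1.0000
Numerator Σ_{t=1}^{3}(z_t−z̄)(z_{t+3}−z̄) = -3.0000
Denominator Σ(z_t−z̄)² = 14.0000
r_3 = -3.0000 / 14.0000 = -0.214

-0.214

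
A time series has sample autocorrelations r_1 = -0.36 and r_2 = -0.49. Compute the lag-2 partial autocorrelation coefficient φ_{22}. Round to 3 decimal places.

φ_{22} = (r_2 − r_1²) / (1 − r_1²)
r_1² = (-0.36)² = 0.1296
Numerator = -0.49 − 0.1296 = -0.6196; denominator = 1 − 0.1296 = 0.8704
φ_{22} = -0.6196 / 0.8704 = -0.712

-0.712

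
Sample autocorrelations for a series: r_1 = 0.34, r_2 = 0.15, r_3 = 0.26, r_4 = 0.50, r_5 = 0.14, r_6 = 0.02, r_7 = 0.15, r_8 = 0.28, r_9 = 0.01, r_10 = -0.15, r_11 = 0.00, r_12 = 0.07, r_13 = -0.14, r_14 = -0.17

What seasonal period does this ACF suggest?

The largest autocorrelation is r_4 = 0.50; the remaining lags stay at or below 0.34. The elevated value at lag 1 (0.34), dropping to 0.15 at lag 2, reflects decaying short-term dependence rather than seasonality.
The dominant spike at lag 4 indicates a seasonal period of 4.

4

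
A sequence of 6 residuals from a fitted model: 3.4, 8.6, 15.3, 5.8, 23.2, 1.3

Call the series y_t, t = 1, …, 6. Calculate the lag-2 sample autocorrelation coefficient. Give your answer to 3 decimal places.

0.228

Mean ȳ = (3.4 + 8.6 + 15.3 + 5.8 + 23.2 + 1.3)/6 = 9.6000
Deviations from mean: -6.2000, -1.0000, 5.7000, -3.8000, 13.6000, -8.3000
Σ(y_t−ȳ)(y_{t+2}−ȳ) = (-35.3400) + (3.8000) + (77.5200) + (31.5400) = 77.5200
Denominator Σ(y_t−ȳ)² = 340.2200
r_2 = 77.5200 / 340.2200 = 0.228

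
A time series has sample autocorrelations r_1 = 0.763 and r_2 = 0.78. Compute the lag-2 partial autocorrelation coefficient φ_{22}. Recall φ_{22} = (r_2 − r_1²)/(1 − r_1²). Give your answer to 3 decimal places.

φ_{22} = (r_2 − r_1²) / (1 − r_1²)
r_1² = (0.763)² = 0.582169
Numerator = 0.78 − 0.5822 = 0.1978; denominator = 1 − 0.5822 = 0.4178
φ_{22} = 0.1978 / 0.4178 = 0.473

0.473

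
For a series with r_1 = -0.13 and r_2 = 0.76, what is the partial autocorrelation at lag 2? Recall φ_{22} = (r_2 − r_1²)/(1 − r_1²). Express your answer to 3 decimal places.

0.756

φ_{22} = (r_2 − r_1²) / (1 − r_1²)
r_1² = (-0.13)² = 0.0169
Numerator = 0.76 − 0.0169 = 0.7431; denominator = 1 − 0.0169 = 0.9831
φ_{22} = 0.7431 / 0.9831 = 0.756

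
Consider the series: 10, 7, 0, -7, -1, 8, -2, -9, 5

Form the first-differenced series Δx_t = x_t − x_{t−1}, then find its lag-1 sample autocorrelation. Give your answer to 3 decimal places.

-0.082

First differences Δx: -3, -7, -7, 6, 9, -10, -7, 14
Mean of differences = -0.6250
Numerator Σ(Δx_t−Δx̄)(Δx_{t+1}−Δx̄) = -46.3906
Denominator Σ(Δx_t−Δx̄)² = 565.8750
r_1(Δx) = -46.3906 / 565.8750 = -0.082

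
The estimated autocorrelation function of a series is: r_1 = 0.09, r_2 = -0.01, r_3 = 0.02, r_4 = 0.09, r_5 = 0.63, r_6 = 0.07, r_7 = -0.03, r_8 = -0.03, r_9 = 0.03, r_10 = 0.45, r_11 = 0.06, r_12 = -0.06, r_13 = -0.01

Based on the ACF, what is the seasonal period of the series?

5

The largest autocorrelation is r_5 = 0.63, with a weaker echo at lag 10 (0.45); the remaining lags stay at or below 0.09.
The dominant spike at lag 5 indicates a seasonal period of 5.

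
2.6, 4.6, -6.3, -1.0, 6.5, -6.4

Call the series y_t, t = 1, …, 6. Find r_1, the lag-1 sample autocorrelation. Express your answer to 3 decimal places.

-0.387

Mean ȳ = (2.6 + 4.6 − 6.3 − 1.0 + 6.5 − 6.4)/6 = 0.0000
Deviations from mean: 2.6000, 4.6000, -6.3000, -1.0000, 6.5000, -6.4000
Σ(y_t−ȳ)(y_{t+1}−ȳ) = (11.9600) + (-28.9800) + (6.3000) + (-6.5000) + (-41.6000) = -58.8200
Denominator Σ(y_t−ȳ)² = 151.8200
r_1 = -58.8200 / 151.8200 = -0.387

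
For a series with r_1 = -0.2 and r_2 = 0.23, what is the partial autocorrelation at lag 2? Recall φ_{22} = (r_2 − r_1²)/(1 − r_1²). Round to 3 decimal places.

φ_{22} = (r_2 − r_1²) / (1 − r_1²)
r_1² = (-0.2)² = 0.04
Numerator = 0.23 − 0.0400 = 0.1900; denominator = 1 − 0.0400 = 0.9600
φ_{22} = 0.1900 / 0.9600 = 0.198

0.198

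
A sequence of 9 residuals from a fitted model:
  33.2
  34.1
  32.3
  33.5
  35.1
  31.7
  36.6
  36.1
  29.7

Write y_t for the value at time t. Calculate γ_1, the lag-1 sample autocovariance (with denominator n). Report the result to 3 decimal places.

-1.291

Mean ȳ = (33.2 + 34.1 + 32.3 + 33.5 + 35.1 + 31.7 + 36.6 + 36.1 + 29.7)/9 = 33.5889
Σ_{t=1}^{8}(y_t−ȳ)(y_{t+1}−ȳ) = -11.6235
γ_1 = -11.6235 / 9 = -1.291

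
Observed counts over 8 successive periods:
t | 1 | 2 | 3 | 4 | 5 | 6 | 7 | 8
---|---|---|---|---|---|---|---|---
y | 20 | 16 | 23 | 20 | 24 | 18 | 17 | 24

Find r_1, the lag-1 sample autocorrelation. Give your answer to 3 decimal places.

-0.368

Mean ȳ = (20 + 16 + 23 + 20 + 24 + 18 + 17 + 24)/8 = 20.2500
Deviations from mean: -0.2500, -4.2500, 2.7500, -0.2500, 3.7500, -2.2500, -3.2500, 3.7500
Σ(y_t−ȳ)(y_{t+1}−ȳ) = (1.0625) + (-11.6875) + (-0.6875) + (-0.9375) + (-8.4375) + (7.3125) + (-12.1875) = -25.5625
Denominator Σ(y_t−ȳ)² = 69.5000
r_1 = -25.5625 / 69.5000 = -0.368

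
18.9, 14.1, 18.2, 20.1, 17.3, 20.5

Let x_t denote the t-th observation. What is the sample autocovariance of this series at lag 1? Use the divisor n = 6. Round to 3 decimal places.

-1.117

Mean x̄ = (18.9 + 14.1 + 18.2 + 20.1 + 17.3 + 20.5)/6 = 18.1833
Σ_{t=1}^{5}(x_t−x̄)(x_{t+1}−x̄) = -6.7019
γ_1 = -6.7019 / 6 = -1.117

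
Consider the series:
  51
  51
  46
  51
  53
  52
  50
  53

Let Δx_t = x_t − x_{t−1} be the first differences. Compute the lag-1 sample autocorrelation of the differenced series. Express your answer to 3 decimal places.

First differences Δx: 0, -5, 5, 2, -1, -2, 3
Mean of differences = 0.2857
Numerator Σ(Δx_t−Δx̄)(Δx_{t+1}−Δx̄) = -20.7959
Denominator Σ(Δx_t−Δx̄)² = 67.4286
r_1(Δx) = -20.7959 / 67.4286 = -0.308

-0.308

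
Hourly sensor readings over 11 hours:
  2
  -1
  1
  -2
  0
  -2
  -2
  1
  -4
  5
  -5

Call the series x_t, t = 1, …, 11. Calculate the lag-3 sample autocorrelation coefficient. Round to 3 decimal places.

-0.166

Mean x̄ = (2 − 1 + 1 − 2 + 0 − 2 − 2 + 1 − 4 + 5 − 5)/11 = -0.6364
Numerator Σ_{t=1}^{8}(x_t−x̄)(x_{t+3}−x̄) = -13.3967
Denominator Σ(x_t−x̄)² = 80.5455
r_3 = -13.3967 / 80.5455 = -0.166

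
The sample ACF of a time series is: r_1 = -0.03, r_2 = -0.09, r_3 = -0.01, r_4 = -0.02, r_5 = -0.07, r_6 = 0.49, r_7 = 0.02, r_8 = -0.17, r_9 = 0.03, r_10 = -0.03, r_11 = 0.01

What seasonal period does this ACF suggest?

The largest autocorrelation is r_6 = 0.49; the remaining lags stay at or below 0.03.
The dominant spike at lag 6 indicates a seasonal period of 6.

6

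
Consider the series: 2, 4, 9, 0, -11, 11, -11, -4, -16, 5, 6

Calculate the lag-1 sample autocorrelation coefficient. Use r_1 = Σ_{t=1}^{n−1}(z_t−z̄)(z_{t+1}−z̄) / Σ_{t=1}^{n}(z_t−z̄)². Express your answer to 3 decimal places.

Mean z̄ = (2 + 4 + 9 + 0 − 11 + 11 − 11 − 4 − 16 + 5 + 6)/11 = -0.4545
Numerator Σ_{t=1}^{10}(z_t−z̄)(z_{t+1}−z̄) = -146.1157
Denominator Σ(z_t−z̄)² = 794.7273
r_1 = -146.1157 / 794.7273 = -0.184

-0.184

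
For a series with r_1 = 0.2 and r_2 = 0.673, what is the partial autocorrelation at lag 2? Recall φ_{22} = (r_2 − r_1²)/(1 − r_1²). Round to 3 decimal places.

φ_{22} = (r_2 − r_1²) / (1 − r_1²)
r_1² = (0.2)² = 0.04
Numerator = 0.673 − 0.0400 = 0.6330; denominator = 1 − 0.0400 = 0.9600
φ_{22} = 0.6330 / 0.9600 = 0.659

0.659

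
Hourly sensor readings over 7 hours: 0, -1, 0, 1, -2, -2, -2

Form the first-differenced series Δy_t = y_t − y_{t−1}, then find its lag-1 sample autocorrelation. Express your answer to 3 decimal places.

-0.304

First differences Δy: -1, 1, 1, -3, 0, 0
Mean of differences = -0.3333
Numerator Σ(Δy_t−Δȳ)(Δy_{t+1}−Δȳ) = -3.4444
Denominator Σ(Δy_t−Δȳ)² = 11.3333
r_1(Δy) = -3.4444 / 11.3333 = -0.304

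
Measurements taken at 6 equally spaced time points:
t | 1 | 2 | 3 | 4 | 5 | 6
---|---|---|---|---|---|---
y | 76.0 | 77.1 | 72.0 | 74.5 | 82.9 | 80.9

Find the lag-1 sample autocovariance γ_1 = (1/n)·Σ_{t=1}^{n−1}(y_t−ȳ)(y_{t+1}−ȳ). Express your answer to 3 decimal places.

Mean ȳ = (76.0 + 77.1 + 72.0 + 74.5 + 82.9 + 80.9)/6 = 77.2333
Deviations: -1.2333, -0.1333, -5.2333, -2.7333, 5.6667, 3.6667
Σ_{t=1}^{5}(y_t−ȳ)(y_{t+1}−ȳ) = 20.4556
γ_1 = 20.4556 / 6 = 3.409

3.409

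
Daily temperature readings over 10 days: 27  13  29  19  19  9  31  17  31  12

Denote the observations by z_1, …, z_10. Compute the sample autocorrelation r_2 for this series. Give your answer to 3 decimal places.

0.384

Mean z̄ = (27 + 13 + 29 + 19 + 19 + 9 + 31 + 17 + 31 + 12)/10 = 20.7000
Numerator Σ_{t=1}^{8}(z_t−z̄)(z_{t+2}−z̄) = 235.2200
Denominator Σ(z_t−z̄)² = 612.1000
r_2 = 235.2200 / 612.1000 = 0.384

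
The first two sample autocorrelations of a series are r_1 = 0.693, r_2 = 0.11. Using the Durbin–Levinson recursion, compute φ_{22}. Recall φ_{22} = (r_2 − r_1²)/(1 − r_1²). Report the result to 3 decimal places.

φ_{22} = (r_2 − r_1²) / (1 − r_1²)
r_1² = (0.693)² = 0.480249
Numerator = 0.11 − 0.4802 = -0.3702; denominator = 1 − 0.4802 = 0.5198
φ_{22} = -0.3702 / 0.5198 = -0.712

-0.712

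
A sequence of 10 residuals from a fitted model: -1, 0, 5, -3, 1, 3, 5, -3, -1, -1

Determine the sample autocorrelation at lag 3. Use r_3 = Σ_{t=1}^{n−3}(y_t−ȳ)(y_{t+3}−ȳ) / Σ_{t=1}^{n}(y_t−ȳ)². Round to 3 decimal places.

Mean ȳ = (-1 + 0 + 5 − 3 + 1 + 3 + 5 − 3 − 1 − 1)/10 = 0.5000
Numerator Σ_{t=1}^{7}(y_t−ȳ)(y_{t+3}−ȳ) = -11.7500
Denominator Σ(y_t−ȳ)² = 78.5000
r_3 = -11.7500 / 78.5000 = -0.150

-0.150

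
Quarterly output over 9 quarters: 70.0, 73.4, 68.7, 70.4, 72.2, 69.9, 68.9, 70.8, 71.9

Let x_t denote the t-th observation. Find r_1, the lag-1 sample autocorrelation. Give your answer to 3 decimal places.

-0.358

Mean x̄ = (70.0 + 73.4 + 68.7 + 70.4 + 72.2 + 69.9 + 68.9 + 70.8 + 71.9)/9 = 70.6889
Numerator Σ_{t=1}^{8}(x_t−x̄)(x_{t+1}−x̄) = -6.9668
Denominator Σ(x_t−x̄)² = 19.4489
r_1 = -6.9668 / 19.4489 = -0.358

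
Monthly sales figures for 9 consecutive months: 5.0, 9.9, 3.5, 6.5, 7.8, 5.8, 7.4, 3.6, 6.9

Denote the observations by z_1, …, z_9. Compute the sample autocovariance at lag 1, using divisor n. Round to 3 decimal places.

Mean z̄ = (5.0 + 9.9 + 3.5 + 6.5 + 7.8 + 5.8 + 7.4 + 3.6 + 6.9)/9 = 6.2667
Σ_{t=1}^{8}(z_t−z̄)(z_{t+1}−z̄) = -20.8978
γ_1 = -20.8978 / 9 = -2.322

-2.322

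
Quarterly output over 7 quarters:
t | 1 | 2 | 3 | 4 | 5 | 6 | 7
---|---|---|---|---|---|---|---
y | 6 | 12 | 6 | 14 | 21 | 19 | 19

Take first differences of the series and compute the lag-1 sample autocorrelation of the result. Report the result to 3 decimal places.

-0.385

First differences Δy: 6, -6, 8, 7, -2, 0
Mean of differences = 2.1667
Numerator Σ(Δy_t−Δȳ)(Δy_{t+1}−Δȳ) = -61.8611
Denominator Σ(Δy_t−Δȳ)² = 160.8333
r_1(Δy) = -61.8611 / 160.8333 = -0.385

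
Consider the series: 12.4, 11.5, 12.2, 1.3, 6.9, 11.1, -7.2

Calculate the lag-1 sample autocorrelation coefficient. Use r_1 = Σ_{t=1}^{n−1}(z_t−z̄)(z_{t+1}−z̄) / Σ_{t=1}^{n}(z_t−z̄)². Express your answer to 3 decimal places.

-0.119

Mean z̄ = (12.4 + 11.5 + 12.2 + 1.3 + 6.9 + 11.1 − 7.2)/7 = 6.8857
Deviations from mean: 5.5143, 4.6143, 5.3143, -5.5857, 0.0143, 4.2143, -14.0857
Σ(z_t−z̄)(z_{t+1}−z̄) = (25.4445) + (24.5216) + (-29.6841) + (-0.0798) + (0.0602) + (-59.3612) = -39.0988
Denominator Σ(z_t−z̄)² = 327.3086
r_1 = -39.0988 / 327.3086 = -0.119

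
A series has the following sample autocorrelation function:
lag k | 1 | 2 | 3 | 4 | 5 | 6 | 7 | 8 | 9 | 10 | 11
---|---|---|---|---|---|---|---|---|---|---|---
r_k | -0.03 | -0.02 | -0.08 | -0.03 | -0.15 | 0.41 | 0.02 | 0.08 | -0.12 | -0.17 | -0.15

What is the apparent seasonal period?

The largest autocorrelation is r_6 = 0.41; the remaining lags stay at or below 0.08.
The dominant spike at lag 6 indicates a seasonal period of 6.

6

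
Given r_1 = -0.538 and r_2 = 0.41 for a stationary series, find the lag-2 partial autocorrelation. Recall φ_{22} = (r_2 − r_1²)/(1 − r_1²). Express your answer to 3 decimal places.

0.170

φ_{22} = (r_2 − r_1²) / (1 − r_1²)
r_1² = (-0.538)² = 0.289444
Numerator = 0.41 − 0.2894 = 0.1206; denominator = 1 − 0.2894 = 0.7106
φ_{22} = 0.1206 / 0.7106 = 0.170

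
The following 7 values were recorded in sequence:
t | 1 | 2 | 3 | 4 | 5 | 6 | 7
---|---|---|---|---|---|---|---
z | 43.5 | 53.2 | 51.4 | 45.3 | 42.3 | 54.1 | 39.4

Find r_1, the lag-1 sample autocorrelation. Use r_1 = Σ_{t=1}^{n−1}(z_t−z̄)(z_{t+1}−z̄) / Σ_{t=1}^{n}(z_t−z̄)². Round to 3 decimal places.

-0.401

Mean z̄ = (43.5 + 53.2 + 51.4 + 45.3 + 42.3 + 54.1 + 39.4)/7 = 47.0286
Deviations from mean: -3.5286, 6.1714, 4.3714, -1.7286, -4.7286, 7.0714, -7.6286
Numerator Σ_{t=1}^{6}(z_t−z̄)(z_{t+1}−z̄) = -81.5637
Denominator Σ(z_t−z̄)² = 203.1943
r_1 = -81.5637 / 203.1943 = -0.401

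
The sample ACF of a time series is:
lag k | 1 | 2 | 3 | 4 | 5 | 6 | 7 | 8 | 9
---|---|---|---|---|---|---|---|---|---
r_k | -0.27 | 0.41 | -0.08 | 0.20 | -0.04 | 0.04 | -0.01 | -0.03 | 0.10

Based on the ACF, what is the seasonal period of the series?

2

The largest autocorrelation is r_2 = 0.41, with a weaker echo at lag 4 (0.20); the remaining lags stay at or below 0.10.
The dominant spike at lag 2 indicates a seasonal period of 2.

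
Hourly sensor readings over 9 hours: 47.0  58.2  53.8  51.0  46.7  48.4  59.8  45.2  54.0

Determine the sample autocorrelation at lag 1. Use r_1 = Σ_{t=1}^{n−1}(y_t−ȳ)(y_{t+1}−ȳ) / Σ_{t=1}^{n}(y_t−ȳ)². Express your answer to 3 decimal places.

-0.424

Mean ȳ = (47.0 + 58.2 + 53.8 + 51.0 + 46.7 + 48.4 + 59.8 + 45.2 + 54.0)/9 = 51.5667
Numerator Σ_{t=1}^{8}(y_t−ȳ)(y_{t+1}−ȳ) = -92.5578
Denominator Σ(y_t−ȳ)² = 218.1200
r_1 = -92.5578 / 218.1200 = -0.424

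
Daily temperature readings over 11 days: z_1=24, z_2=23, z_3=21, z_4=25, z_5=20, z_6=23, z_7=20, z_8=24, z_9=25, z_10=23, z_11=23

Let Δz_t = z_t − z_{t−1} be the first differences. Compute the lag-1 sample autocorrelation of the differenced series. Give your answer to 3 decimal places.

First differences Δz: -1, -2, 4, -5, 3, -3, 4, 1, -2, 0
Mean of differences = -0.1000
Numerator Σ(Δz_t−Δz̄)(Δz_{t+1}−Δz̄) = -60.0100
Denominator Σ(Δz_t−Δz̄)² = 84.9000
r_1(Δz) = -60.0100 / 84.9000 = -0.707

-0.707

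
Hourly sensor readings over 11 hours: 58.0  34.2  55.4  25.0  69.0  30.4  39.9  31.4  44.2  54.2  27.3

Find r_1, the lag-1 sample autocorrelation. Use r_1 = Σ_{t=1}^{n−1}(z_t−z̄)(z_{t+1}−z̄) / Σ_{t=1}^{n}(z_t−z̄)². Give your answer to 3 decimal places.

-0.639

Mean z̄ = (58.0 + 34.2 + 55.4 + 25.0 + 69.0 + 30.4 + 39.9 + 31.4 + 44.2 + 54.2 + 27.3)/11 = 42.6364
Numerator Σ_{t=1}^{10}(z_t−z̄)(z_{t+1}−z̄) = -1362.5522
Denominator Σ(z_t−z̄)² = 2131.0455
r_1 = -1362.5522 / 2131.0455 = -0.639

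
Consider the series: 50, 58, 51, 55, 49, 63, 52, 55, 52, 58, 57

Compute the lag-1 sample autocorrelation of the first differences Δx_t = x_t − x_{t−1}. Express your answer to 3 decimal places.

-0.775

First differences Δx: 8, -7, 4, -6, 14, -11, 3, -3, 6, -1
Mean of differences = 0.7000
Numerator Σ(Δx_t−Δx̄)(Δx_{t+1}−Δx̄) = -412.4900
Denominator Σ(Δx_t−Δx̄)² = 532.1000
r_1(Δx) = -412.4900 / 532.1000 = -0.775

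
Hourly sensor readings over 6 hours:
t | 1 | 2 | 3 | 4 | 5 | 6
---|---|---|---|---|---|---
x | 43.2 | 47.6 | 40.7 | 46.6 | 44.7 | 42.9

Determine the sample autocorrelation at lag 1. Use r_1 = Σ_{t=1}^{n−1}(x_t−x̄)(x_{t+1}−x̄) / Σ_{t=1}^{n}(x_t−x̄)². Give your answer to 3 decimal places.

Mean x̄ = (43.2 + 47.6 + 40.7 + 46.6 + 44.7 + 42.9)/6 = 44.2833
Deviations from mean: -1.0833, 3.3167, -3.5833, 2.3167, 0.4167, -1.3833
Numerator Σ_{t=1}^{5}(x_t−x̄)(x_{t+1}−x̄) = -23.3903
Denominator Σ(x_t−x̄)² = 32.4683
r_1 = -23.3903 / 32.4683 = -0.720

-0.720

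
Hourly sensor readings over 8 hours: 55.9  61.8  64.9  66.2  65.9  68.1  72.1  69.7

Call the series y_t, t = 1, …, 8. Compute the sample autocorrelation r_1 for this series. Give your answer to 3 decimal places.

0.475

Mean ȳ = (55.9 + 61.8 + 64.9 + 66.2 + 65.9 + 68.1 + 72.1 + 69.7)/8 = 65.5750
Deviations from mean: -9.6750, -3.7750, -0.6750, 0.6250, 0.3250, 2.5250, 6.5250, 4.1250
Numerator Σ_{t=1}^{7}(y_t−ȳ)(y_{t+1}−ȳ) = 83.0644
Denominator Σ(y_t−ȳ)² = 174.7750
r_1 = 83.0644 / 174.7750 = 0.475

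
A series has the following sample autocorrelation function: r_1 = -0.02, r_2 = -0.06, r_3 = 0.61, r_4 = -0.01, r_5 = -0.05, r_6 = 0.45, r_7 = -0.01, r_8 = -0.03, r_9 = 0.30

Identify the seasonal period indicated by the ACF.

3

The largest autocorrelation is r_3 = 0.61, with weaker echoes at lags 6 (0.45) and 9 (0.30); the remaining lags stay at or below -0.01.
The dominant spike at lag 3 indicates a seasonal period of 3.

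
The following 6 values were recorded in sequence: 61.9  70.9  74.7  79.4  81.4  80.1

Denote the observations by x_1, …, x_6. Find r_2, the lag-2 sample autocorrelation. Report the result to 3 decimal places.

Mean x̄ = (61.9 + 70.9 + 74.7 + 79.4 + 81.4 + 80.1)/6 = 74.7333
Deviations from mean: -12.8333, -3.8333, -0.0333, 4.6667, 6.6667, 5.3667
Σ(x_t−x̄)(x_{t+2}−x̄) = (0.4278) + (-17.8889) + (-0.2222) + (25.0444) = 7.3611
Denominator Σ(x_t−x̄)² = 274.4133
r_2 = 7.3611 / 274.4133 = 0.027

0.027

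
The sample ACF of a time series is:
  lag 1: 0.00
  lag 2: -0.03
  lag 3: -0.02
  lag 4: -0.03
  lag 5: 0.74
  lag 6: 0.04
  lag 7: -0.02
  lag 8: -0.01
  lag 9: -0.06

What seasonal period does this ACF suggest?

5

The largest autocorrelation is r_5 = 0.74; the remaining lags stay at or below 0.04.
The dominant spike at lag 5 indicates a seasonal period of 5.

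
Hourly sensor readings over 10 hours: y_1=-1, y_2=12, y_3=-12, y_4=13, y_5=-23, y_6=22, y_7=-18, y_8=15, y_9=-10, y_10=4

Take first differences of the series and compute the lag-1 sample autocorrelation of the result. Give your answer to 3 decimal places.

First differences Δy: 13, -24, 25, -36, 45, -40, 33, -25, 14
Mean of differences = 0.5556
Numerator Σ(Δy_t−Δȳ)(Δy_{t+1}−Δȳ) = -7715.0864
Denominator Σ(Δy_t−Δȳ)² = 8198.2222
r_1(Δy) = -7715.0864 / 8198.2222 = -0.941

-0.941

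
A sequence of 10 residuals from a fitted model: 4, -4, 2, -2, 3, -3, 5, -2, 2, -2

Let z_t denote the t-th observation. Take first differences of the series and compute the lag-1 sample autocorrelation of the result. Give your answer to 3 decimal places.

First differences Δz: -8, 6, -4, 5, -6, 8, -7, 4, -4
Mean of differences = -0.6667
Numerator Σ(Δz_t−Δz̄)(Δz_{t+1}−Δz̄) = -266.4444
Denominator Σ(Δz_t−Δz̄)² = 318.0000
r_1(Δz) = -266.4444 / 318.0000 = -0.838

-0.838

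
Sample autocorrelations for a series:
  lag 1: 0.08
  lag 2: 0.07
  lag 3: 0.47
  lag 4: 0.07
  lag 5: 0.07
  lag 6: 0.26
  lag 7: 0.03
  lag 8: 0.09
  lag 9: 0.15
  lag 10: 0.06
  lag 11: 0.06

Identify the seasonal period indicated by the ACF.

3

The largest autocorrelation is r_3 = 0.47, with weaker echoes at lags 6 (0.26) and 9 (0.15); the remaining lags stay at or below 0.09.
The dominant spike at lag 3 indicates a seasonal period of 3.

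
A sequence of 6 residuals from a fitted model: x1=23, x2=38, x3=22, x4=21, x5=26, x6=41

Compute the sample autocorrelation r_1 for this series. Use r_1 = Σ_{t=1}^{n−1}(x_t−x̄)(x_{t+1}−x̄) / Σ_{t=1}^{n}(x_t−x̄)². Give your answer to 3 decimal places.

Mean x̄ = (23 + 38 + 22 + 21 + 26 + 41)/6 = 28.5000
Deviations from mean: -5.5000, 9.5000, -6.5000, -7.5000, -2.5000, 12.5000
Σ(x_t−x̄)(x_{t+1}−x̄) = (-52.2500) + (-61.7500) + (48.7500) + (18.7500) + (-31.2500) = -77.7500
Denominator Σ(x_t−x̄)² = 381.5000
r_1 = -77.7500 / 381.5000 = -0.204

-0.204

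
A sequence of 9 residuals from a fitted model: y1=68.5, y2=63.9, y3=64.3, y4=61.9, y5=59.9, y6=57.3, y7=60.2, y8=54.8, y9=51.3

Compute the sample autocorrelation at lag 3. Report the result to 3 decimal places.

Mean ȳ = (68.5 + 63.9 + 64.3 + 61.9 + 59.9 + 57.3 + 60.2 + 54.8 + 51.3)/9 = 60.2333
Σ(y_t−ȳ)(y_{t+3}−ȳ) = (13.7778) + (-1.2222) + (-11.9289) + (-0.0556) + (1.8111) + (26.2044) = 28.5867
Denominator Σ(y_t−ȳ)² = 219.1400
r_3 = 28.5867 / 219.1400 = 0.130

0.130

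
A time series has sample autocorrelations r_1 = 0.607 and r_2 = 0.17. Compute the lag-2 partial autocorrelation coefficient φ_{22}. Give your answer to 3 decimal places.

φ_{22} = (r_2 − r_1²) / (1 − r_1²)
r_1² = (0.607)² = 0.368449
Numerator = 0.17 − 0.3684 = -0.1984; denominator = 1 − 0.3684 = 0.6316
φ_{22} = -0.1984 / 0.6316 = -0.314

-0.314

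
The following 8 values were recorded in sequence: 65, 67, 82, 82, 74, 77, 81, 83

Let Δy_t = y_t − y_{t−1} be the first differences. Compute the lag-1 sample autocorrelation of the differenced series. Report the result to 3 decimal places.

First differences Δy: 2, 15, 0, -8, 3, 4, 2
Mean of differences = 2.5714
Numerator Σ(Δy_t−Δȳ)(Δy_{t+1}−Δȳ) = -16.6122
Denominator Σ(Δy_t−Δȳ)² = 275.7143
r_1(Δy) = -16.6122 / 275.7143 = -0.060

-0.060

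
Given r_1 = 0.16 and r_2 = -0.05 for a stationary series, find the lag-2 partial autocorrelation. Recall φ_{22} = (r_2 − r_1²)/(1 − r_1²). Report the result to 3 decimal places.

φ_{22} = (r_2 − r_1²) / (1 − r_1²)
r_1² = (0.16)² = 0.0256
Numerator = -0.05 − 0.0256 = -0.0756; denominator = 1 − 0.0256 = 0.9744
φ_{22} = -0.0756 / 0.9744 = -0.078

-0.078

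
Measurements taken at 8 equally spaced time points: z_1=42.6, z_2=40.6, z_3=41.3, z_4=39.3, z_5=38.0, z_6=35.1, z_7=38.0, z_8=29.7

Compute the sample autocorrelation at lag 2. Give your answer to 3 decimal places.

Mean z̄ = (42.6 + 40.6 + 41.3 + 39.3 + 38.0 + 35.1 + 38.0 + 29.7)/8 = 38.0750
Deviations from mean: 4.5250, 2.5250, 3.2250, 1.2250, -0.0750, -2.9750, -0.0750, -8.3750
Numerator Σ_{t=1}^{6}(z_t−z̄)(z_{t+2}−z̄) = 38.7213
Denominator Σ(z_t−z̄)² = 117.7550
r_2 = 38.7213 / 117.7550 = 0.329

0.329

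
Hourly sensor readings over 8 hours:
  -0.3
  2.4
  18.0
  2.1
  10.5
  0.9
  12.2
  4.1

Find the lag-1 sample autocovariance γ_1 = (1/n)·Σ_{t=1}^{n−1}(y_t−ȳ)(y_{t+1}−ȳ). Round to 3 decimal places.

Mean ȳ = (-0.3 + 2.4 + 18.0 + 2.1 + 10.5 + 0.9 + 12.2 + 4.1)/8 = 6.2375
Deviations: -6.5375, -3.8375, 11.7625, -4.1375, 4.2625, -5.3375, 5.9625, -2.1375
Σ_{t=1}^{7}(y_t−ȳ)(y_{t+1}−ȳ) = -153.6752
γ_1 = -153.6752 / 8 = -19.209

-19.209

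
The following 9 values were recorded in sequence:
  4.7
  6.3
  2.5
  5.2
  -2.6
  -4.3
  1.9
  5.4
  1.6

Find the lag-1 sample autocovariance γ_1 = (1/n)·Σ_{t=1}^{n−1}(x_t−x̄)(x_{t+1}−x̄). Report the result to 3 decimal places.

Mean x̄ = (4.7 + 6.3 + 2.5 + 5.2 − 2.6 − 4.3 + 1.9 + 5.4 + 1.6)/9 = 2.3000
Σ_{t=1}^{8}(x_t−x̄)(x_{t+1}−x̄) = 28.3400
γ_1 = 28.3400 / 9 = 3.149

3.149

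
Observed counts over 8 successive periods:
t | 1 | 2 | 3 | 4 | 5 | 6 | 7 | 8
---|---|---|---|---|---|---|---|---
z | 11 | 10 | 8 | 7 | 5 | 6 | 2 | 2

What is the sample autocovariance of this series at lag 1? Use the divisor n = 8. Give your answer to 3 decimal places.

Mean z̄ = (11 + 10 + 8 + 7 + 5 + 6 + 2 + 2)/8 = 6.3750
Deviations: 4.6250, 3.6250, 1.6250, 0.6250, -1.3750, -0.3750, -4.3750, -4.3750
Σ_{t=1}^{7}(z_t−z̄)(z_{t+1}−z̄) = 44.1094
γ_1 = 44.1094 / 8 = 5.514

5.514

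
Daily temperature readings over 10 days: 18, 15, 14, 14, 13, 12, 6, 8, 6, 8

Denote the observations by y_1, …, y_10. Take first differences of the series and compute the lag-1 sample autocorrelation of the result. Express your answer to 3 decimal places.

First differences Δy: -3, -1, 0, -1, -1, -6, 2, -2, 2
Mean of differences = -1.1111
Numerator Σ(Δy_t−Δȳ)(Δy_{t+1}−Δȳ) = -21.2346
Denominator Σ(Δy_t−Δȳ)² = 48.8889
r_1(Δy) = -21.2346 / 48.8889 = -0.434

-0.434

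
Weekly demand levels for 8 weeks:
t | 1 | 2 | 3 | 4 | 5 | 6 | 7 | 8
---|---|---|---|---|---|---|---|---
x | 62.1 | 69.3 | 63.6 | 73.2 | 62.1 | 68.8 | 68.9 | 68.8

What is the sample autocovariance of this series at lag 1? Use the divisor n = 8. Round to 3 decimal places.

Mean x̄ = (62.1 + 69.3 + 63.6 + 73.2 + 62.1 + 68.8 + 68.9 + 68.8)/8 = 67.1000
Deviations: -5.0000, 2.2000, -3.5000, 6.1000, -5.0000, 1.7000, 1.8000, 1.7000
Σ_{t=1}^{7}(x_t−x̄)(x_{t+1}−x̄) = -72.9300
γ_1 = -72.9300 / 8 = -9.116

-9.116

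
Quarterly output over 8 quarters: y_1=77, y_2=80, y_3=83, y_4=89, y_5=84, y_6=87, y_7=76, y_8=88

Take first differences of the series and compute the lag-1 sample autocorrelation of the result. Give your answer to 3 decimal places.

-0.534

First differences Δy: 3, 3, 6, -5, 3, -11, 12
Mean of differences = 1.5714
Numerator Σ(Δy_t−Δȳ)(Δy_{t+1}−Δȳ) = -179.1837
Denominator Σ(Δy_t−Δȳ)² = 335.7143
r_1(Δy) = -179.1837 / 335.7143 = -0.534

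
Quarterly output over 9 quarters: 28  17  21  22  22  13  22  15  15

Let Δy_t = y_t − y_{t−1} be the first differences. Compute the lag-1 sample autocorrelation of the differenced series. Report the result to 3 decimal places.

First differences Δy: -11, 4, 1, 0, -9, 9, -7, 0
Mean of differences = -1.6250
Numerator Σ(Δy_t−Δȳ)(Δy_{t+1}−Δȳ) = -189.8906
Denominator Σ(Δy_t−Δȳ)² = 327.8750
r_1(Δy) = -189.8906 / 327.8750 = -0.579

-0.579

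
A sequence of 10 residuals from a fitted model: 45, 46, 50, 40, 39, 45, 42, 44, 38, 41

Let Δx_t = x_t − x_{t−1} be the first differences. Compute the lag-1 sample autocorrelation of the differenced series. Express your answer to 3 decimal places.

-0.427

First differences Δx: 1, 4, -10, -1, 6, -3, 2, -6, 3
Mean of differences = -0.4444
Numerator Σ(Δx_t−Δx̄)(Δx_{t+1}−Δx̄) = -89.7531
Denominator Σ(Δx_t−Δx̄)² = 210.2222
r_1(Δx) = -89.7531 / 210.2222 = -0.427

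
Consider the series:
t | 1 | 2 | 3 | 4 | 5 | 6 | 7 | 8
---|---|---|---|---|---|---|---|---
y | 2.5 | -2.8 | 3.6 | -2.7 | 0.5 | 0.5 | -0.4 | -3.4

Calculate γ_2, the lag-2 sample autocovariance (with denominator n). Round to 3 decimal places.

Mean ȳ = (2.5 − 2.8 + 3.6 − 2.7 + 0.5 + 0.5 − 0.4 − 3.4)/8 = -0.2750
Σ_{t=1}^{6}(y_t−ȳ)(y_{t+2}−ȳ) = 15.4813
γ_2 = 15.4813 / 8 = 1.935

1.935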